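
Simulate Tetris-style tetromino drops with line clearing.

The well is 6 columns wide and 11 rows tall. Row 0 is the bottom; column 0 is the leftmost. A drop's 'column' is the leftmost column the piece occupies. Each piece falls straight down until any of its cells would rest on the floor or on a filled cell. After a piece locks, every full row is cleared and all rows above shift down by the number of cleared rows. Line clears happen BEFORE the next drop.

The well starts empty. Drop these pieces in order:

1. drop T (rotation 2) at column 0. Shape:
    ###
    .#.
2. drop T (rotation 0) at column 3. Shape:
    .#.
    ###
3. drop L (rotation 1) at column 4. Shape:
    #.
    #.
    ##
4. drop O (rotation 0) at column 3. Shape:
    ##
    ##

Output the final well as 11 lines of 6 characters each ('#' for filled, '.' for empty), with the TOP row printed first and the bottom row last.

Answer: ......
......
......
......
...##.
...##.
....#.
....#.
....##
###.#.
.#.###

Derivation:
Drop 1: T rot2 at col 0 lands with bottom-row=0; cleared 0 line(s) (total 0); column heights now [2 2 2 0 0 0], max=2
Drop 2: T rot0 at col 3 lands with bottom-row=0; cleared 0 line(s) (total 0); column heights now [2 2 2 1 2 1], max=2
Drop 3: L rot1 at col 4 lands with bottom-row=2; cleared 0 line(s) (total 0); column heights now [2 2 2 1 5 3], max=5
Drop 4: O rot0 at col 3 lands with bottom-row=5; cleared 0 line(s) (total 0); column heights now [2 2 2 7 7 3], max=7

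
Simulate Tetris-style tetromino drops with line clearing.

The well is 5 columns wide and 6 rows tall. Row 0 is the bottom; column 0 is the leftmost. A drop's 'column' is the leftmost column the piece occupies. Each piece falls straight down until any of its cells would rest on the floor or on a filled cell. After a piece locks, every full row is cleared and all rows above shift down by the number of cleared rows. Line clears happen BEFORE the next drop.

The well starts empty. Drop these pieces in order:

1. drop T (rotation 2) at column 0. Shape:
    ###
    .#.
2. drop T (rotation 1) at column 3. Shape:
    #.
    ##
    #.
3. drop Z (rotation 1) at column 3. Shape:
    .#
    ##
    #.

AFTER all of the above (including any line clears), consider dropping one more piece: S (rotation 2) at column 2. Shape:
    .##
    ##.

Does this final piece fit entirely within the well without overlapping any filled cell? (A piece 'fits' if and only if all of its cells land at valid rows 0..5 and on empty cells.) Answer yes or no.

Drop 1: T rot2 at col 0 lands with bottom-row=0; cleared 0 line(s) (total 0); column heights now [2 2 2 0 0], max=2
Drop 2: T rot1 at col 3 lands with bottom-row=0; cleared 1 line(s) (total 1); column heights now [0 1 0 2 0], max=2
Drop 3: Z rot1 at col 3 lands with bottom-row=2; cleared 0 line(s) (total 1); column heights now [0 1 0 4 5], max=5
Test piece S rot2 at col 2 (width 3): heights before test = [0 1 0 4 5]; fits = True

Answer: yes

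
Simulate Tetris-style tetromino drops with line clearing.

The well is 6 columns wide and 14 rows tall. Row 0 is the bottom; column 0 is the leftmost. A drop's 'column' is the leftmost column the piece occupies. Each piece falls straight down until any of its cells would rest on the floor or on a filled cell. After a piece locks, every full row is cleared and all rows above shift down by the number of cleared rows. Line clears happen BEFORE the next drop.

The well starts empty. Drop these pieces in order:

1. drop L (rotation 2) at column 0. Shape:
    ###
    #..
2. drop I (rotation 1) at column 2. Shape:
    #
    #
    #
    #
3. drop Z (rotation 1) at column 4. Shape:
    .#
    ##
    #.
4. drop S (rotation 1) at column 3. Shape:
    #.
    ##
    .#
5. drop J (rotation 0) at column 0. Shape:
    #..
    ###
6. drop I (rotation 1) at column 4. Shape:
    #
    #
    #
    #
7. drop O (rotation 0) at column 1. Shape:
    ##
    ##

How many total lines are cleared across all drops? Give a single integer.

Drop 1: L rot2 at col 0 lands with bottom-row=0; cleared 0 line(s) (total 0); column heights now [2 2 2 0 0 0], max=2
Drop 2: I rot1 at col 2 lands with bottom-row=2; cleared 0 line(s) (total 0); column heights now [2 2 6 0 0 0], max=6
Drop 3: Z rot1 at col 4 lands with bottom-row=0; cleared 0 line(s) (total 0); column heights now [2 2 6 0 2 3], max=6
Drop 4: S rot1 at col 3 lands with bottom-row=2; cleared 0 line(s) (total 0); column heights now [2 2 6 5 4 3], max=6
Drop 5: J rot0 at col 0 lands with bottom-row=6; cleared 0 line(s) (total 0); column heights now [8 7 7 5 4 3], max=8
Drop 6: I rot1 at col 4 lands with bottom-row=4; cleared 0 line(s) (total 0); column heights now [8 7 7 5 8 3], max=8
Drop 7: O rot0 at col 1 lands with bottom-row=7; cleared 0 line(s) (total 0); column heights now [8 9 9 5 8 3], max=9

Answer: 0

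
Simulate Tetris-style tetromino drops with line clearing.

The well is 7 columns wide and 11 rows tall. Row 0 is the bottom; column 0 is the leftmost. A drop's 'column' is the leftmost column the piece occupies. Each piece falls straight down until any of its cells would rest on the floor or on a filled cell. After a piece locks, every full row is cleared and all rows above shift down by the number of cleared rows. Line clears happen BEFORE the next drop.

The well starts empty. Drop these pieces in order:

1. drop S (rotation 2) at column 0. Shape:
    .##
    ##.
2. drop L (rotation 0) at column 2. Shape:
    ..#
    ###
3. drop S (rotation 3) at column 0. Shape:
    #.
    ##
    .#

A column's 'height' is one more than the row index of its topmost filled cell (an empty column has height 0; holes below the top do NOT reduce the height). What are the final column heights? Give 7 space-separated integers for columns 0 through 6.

Answer: 5 4 3 3 4 0 0

Derivation:
Drop 1: S rot2 at col 0 lands with bottom-row=0; cleared 0 line(s) (total 0); column heights now [1 2 2 0 0 0 0], max=2
Drop 2: L rot0 at col 2 lands with bottom-row=2; cleared 0 line(s) (total 0); column heights now [1 2 3 3 4 0 0], max=4
Drop 3: S rot3 at col 0 lands with bottom-row=2; cleared 0 line(s) (total 0); column heights now [5 4 3 3 4 0 0], max=5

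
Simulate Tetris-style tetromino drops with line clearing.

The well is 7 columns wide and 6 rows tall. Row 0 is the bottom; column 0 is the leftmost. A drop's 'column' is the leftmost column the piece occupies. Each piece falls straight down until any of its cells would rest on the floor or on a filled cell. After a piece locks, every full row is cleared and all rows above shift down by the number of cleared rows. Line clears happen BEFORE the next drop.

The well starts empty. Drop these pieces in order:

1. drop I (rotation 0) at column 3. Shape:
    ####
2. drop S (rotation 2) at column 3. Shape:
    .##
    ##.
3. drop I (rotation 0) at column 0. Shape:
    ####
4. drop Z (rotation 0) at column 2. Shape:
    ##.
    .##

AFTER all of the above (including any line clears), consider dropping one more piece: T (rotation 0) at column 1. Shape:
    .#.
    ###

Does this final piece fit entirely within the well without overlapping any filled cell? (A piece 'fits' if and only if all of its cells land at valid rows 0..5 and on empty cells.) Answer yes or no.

Drop 1: I rot0 at col 3 lands with bottom-row=0; cleared 0 line(s) (total 0); column heights now [0 0 0 1 1 1 1], max=1
Drop 2: S rot2 at col 3 lands with bottom-row=1; cleared 0 line(s) (total 0); column heights now [0 0 0 2 3 3 1], max=3
Drop 3: I rot0 at col 0 lands with bottom-row=2; cleared 0 line(s) (total 0); column heights now [3 3 3 3 3 3 1], max=3
Drop 4: Z rot0 at col 2 lands with bottom-row=3; cleared 0 line(s) (total 0); column heights now [3 3 5 5 4 3 1], max=5
Test piece T rot0 at col 1 (width 3): heights before test = [3 3 5 5 4 3 1]; fits = False

Answer: no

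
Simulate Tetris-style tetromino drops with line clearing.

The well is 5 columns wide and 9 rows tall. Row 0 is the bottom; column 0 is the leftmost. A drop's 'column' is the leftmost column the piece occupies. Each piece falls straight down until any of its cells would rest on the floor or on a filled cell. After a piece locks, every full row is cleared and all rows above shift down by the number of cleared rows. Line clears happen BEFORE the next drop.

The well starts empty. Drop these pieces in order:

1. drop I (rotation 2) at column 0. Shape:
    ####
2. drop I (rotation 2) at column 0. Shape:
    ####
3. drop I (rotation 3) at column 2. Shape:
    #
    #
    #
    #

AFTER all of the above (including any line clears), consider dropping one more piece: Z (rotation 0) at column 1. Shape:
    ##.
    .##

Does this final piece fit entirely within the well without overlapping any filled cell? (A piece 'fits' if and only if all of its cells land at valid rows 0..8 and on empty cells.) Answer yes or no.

Drop 1: I rot2 at col 0 lands with bottom-row=0; cleared 0 line(s) (total 0); column heights now [1 1 1 1 0], max=1
Drop 2: I rot2 at col 0 lands with bottom-row=1; cleared 0 line(s) (total 0); column heights now [2 2 2 2 0], max=2
Drop 3: I rot3 at col 2 lands with bottom-row=2; cleared 0 line(s) (total 0); column heights now [2 2 6 2 0], max=6
Test piece Z rot0 at col 1 (width 3): heights before test = [2 2 6 2 0]; fits = True

Answer: yes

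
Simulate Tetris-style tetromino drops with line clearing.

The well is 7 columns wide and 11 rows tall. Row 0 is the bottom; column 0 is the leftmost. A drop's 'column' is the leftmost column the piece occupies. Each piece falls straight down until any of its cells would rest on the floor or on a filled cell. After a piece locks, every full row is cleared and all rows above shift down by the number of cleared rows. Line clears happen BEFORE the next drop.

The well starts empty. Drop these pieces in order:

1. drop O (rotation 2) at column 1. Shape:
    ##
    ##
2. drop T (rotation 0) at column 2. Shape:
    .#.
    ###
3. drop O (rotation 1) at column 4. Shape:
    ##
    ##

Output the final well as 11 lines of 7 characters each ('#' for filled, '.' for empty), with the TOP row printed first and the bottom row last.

Drop 1: O rot2 at col 1 lands with bottom-row=0; cleared 0 line(s) (total 0); column heights now [0 2 2 0 0 0 0], max=2
Drop 2: T rot0 at col 2 lands with bottom-row=2; cleared 0 line(s) (total 0); column heights now [0 2 3 4 3 0 0], max=4
Drop 3: O rot1 at col 4 lands with bottom-row=3; cleared 0 line(s) (total 0); column heights now [0 2 3 4 5 5 0], max=5

Answer: .......
.......
.......
.......
.......
.......
....##.
...###.
..###..
.##....
.##....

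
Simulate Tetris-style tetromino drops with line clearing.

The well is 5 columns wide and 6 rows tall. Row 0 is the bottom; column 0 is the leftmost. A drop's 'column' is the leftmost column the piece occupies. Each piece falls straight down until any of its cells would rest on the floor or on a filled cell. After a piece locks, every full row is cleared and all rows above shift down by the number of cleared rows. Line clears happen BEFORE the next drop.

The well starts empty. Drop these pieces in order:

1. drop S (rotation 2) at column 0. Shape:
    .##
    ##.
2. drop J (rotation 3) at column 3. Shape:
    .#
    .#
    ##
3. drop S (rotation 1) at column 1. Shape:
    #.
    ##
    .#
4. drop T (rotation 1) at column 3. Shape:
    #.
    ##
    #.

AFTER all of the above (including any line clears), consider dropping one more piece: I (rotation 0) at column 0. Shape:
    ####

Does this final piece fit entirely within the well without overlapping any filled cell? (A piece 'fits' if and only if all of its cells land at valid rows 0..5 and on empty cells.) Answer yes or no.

Answer: yes

Derivation:
Drop 1: S rot2 at col 0 lands with bottom-row=0; cleared 0 line(s) (total 0); column heights now [1 2 2 0 0], max=2
Drop 2: J rot3 at col 3 lands with bottom-row=0; cleared 0 line(s) (total 0); column heights now [1 2 2 1 3], max=3
Drop 3: S rot1 at col 1 lands with bottom-row=2; cleared 0 line(s) (total 0); column heights now [1 5 4 1 3], max=5
Drop 4: T rot1 at col 3 lands with bottom-row=2; cleared 0 line(s) (total 0); column heights now [1 5 4 5 4], max=5
Test piece I rot0 at col 0 (width 4): heights before test = [1 5 4 5 4]; fits = True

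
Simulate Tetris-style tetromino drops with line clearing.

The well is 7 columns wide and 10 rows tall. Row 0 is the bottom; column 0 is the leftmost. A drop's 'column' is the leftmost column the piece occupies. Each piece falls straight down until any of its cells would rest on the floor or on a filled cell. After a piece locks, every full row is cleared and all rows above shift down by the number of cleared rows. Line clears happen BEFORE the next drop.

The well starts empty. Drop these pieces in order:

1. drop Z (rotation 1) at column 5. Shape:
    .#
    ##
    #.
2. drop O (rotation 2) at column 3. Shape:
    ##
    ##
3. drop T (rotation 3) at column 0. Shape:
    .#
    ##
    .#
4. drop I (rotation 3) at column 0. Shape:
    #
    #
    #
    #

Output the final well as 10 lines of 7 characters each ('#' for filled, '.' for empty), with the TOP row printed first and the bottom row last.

Drop 1: Z rot1 at col 5 lands with bottom-row=0; cleared 0 line(s) (total 0); column heights now [0 0 0 0 0 2 3], max=3
Drop 2: O rot2 at col 3 lands with bottom-row=0; cleared 0 line(s) (total 0); column heights now [0 0 0 2 2 2 3], max=3
Drop 3: T rot3 at col 0 lands with bottom-row=0; cleared 0 line(s) (total 0); column heights now [2 3 0 2 2 2 3], max=3
Drop 4: I rot3 at col 0 lands with bottom-row=2; cleared 0 line(s) (total 0); column heights now [6 3 0 2 2 2 3], max=6

Answer: .......
.......
.......
.......
#......
#......
#......
##....#
##.####
.#.###.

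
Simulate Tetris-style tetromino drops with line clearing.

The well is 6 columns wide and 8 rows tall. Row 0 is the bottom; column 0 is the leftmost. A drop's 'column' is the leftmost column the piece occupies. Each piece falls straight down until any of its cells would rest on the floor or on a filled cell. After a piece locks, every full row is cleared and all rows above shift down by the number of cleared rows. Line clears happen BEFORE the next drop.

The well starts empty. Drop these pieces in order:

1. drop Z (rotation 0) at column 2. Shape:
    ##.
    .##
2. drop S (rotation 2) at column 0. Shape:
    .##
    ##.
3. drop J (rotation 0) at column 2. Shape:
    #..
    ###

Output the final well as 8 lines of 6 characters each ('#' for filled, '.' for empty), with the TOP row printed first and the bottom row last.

Drop 1: Z rot0 at col 2 lands with bottom-row=0; cleared 0 line(s) (total 0); column heights now [0 0 2 2 1 0], max=2
Drop 2: S rot2 at col 0 lands with bottom-row=1; cleared 0 line(s) (total 0); column heights now [2 3 3 2 1 0], max=3
Drop 3: J rot0 at col 2 lands with bottom-row=3; cleared 0 line(s) (total 0); column heights now [2 3 5 4 4 0], max=5

Answer: ......
......
......
..#...
..###.
.##...
####..
...##.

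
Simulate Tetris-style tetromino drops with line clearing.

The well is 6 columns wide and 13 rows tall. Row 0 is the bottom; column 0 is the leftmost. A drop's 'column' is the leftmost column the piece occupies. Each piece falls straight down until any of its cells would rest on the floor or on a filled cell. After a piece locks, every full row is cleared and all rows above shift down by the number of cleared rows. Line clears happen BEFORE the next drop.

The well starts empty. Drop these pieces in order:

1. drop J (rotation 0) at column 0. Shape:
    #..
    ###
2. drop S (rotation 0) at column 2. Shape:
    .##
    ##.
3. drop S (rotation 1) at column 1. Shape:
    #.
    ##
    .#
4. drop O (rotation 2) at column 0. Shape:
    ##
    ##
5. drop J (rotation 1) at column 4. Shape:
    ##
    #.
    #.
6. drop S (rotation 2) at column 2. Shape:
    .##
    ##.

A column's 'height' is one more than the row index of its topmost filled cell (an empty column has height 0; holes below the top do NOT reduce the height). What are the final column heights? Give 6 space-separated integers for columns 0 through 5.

Drop 1: J rot0 at col 0 lands with bottom-row=0; cleared 0 line(s) (total 0); column heights now [2 1 1 0 0 0], max=2
Drop 2: S rot0 at col 2 lands with bottom-row=1; cleared 0 line(s) (total 0); column heights now [2 1 2 3 3 0], max=3
Drop 3: S rot1 at col 1 lands with bottom-row=2; cleared 0 line(s) (total 0); column heights now [2 5 4 3 3 0], max=5
Drop 4: O rot2 at col 0 lands with bottom-row=5; cleared 0 line(s) (total 0); column heights now [7 7 4 3 3 0], max=7
Drop 5: J rot1 at col 4 lands with bottom-row=3; cleared 0 line(s) (total 0); column heights now [7 7 4 3 6 6], max=7
Drop 6: S rot2 at col 2 lands with bottom-row=5; cleared 1 line(s) (total 1); column heights now [6 6 4 6 6 0], max=6

Answer: 6 6 4 6 6 0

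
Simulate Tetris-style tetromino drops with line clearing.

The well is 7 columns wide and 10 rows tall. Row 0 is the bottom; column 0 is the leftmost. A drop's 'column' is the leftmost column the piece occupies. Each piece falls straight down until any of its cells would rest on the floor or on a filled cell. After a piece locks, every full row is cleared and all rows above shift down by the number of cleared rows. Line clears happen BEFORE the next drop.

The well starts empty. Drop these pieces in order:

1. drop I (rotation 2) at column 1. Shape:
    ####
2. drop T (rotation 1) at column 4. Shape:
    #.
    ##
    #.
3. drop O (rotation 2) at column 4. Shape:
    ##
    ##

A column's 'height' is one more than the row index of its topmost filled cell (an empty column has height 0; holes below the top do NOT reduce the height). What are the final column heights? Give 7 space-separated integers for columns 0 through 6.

Drop 1: I rot2 at col 1 lands with bottom-row=0; cleared 0 line(s) (total 0); column heights now [0 1 1 1 1 0 0], max=1
Drop 2: T rot1 at col 4 lands with bottom-row=1; cleared 0 line(s) (total 0); column heights now [0 1 1 1 4 3 0], max=4
Drop 3: O rot2 at col 4 lands with bottom-row=4; cleared 0 line(s) (total 0); column heights now [0 1 1 1 6 6 0], max=6

Answer: 0 1 1 1 6 6 0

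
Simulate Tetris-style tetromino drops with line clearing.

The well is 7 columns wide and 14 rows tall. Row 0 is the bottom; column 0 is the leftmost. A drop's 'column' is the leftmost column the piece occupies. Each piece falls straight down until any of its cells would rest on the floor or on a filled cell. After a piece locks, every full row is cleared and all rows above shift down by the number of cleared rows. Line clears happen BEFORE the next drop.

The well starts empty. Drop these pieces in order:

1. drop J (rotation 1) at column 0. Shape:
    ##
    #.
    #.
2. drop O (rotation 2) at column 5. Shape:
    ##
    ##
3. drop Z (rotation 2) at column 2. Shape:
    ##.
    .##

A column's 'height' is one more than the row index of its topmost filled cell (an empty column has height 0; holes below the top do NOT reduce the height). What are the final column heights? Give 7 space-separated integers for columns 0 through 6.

Answer: 3 3 2 2 1 2 2

Derivation:
Drop 1: J rot1 at col 0 lands with bottom-row=0; cleared 0 line(s) (total 0); column heights now [3 3 0 0 0 0 0], max=3
Drop 2: O rot2 at col 5 lands with bottom-row=0; cleared 0 line(s) (total 0); column heights now [3 3 0 0 0 2 2], max=3
Drop 3: Z rot2 at col 2 lands with bottom-row=0; cleared 0 line(s) (total 0); column heights now [3 3 2 2 1 2 2], max=3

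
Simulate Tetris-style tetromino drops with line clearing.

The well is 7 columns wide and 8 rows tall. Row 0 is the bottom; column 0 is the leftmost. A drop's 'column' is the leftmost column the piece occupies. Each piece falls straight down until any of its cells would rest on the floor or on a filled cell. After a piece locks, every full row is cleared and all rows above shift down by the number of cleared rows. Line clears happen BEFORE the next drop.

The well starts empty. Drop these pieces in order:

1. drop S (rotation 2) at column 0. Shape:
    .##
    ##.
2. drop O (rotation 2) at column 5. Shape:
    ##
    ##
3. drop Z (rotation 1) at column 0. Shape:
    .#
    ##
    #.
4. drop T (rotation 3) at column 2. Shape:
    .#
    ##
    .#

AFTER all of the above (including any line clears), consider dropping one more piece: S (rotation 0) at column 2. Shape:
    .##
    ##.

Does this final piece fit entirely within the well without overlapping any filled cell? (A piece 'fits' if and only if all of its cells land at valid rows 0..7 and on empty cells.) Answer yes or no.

Drop 1: S rot2 at col 0 lands with bottom-row=0; cleared 0 line(s) (total 0); column heights now [1 2 2 0 0 0 0], max=2
Drop 2: O rot2 at col 5 lands with bottom-row=0; cleared 0 line(s) (total 0); column heights now [1 2 2 0 0 2 2], max=2
Drop 3: Z rot1 at col 0 lands with bottom-row=1; cleared 0 line(s) (total 0); column heights now [3 4 2 0 0 2 2], max=4
Drop 4: T rot3 at col 2 lands with bottom-row=1; cleared 0 line(s) (total 0); column heights now [3 4 3 4 0 2 2], max=4
Test piece S rot0 at col 2 (width 3): heights before test = [3 4 3 4 0 2 2]; fits = True

Answer: yes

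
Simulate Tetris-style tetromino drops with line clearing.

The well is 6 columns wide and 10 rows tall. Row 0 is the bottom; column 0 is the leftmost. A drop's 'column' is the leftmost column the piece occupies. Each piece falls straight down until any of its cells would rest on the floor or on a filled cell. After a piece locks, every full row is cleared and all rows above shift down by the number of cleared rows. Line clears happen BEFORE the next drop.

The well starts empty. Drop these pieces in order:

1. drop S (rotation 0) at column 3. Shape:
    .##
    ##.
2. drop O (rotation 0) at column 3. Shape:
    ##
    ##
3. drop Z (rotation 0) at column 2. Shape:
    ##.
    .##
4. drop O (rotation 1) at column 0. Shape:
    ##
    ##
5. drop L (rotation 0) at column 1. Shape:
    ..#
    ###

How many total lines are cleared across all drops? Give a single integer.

Answer: 0

Derivation:
Drop 1: S rot0 at col 3 lands with bottom-row=0; cleared 0 line(s) (total 0); column heights now [0 0 0 1 2 2], max=2
Drop 2: O rot0 at col 3 lands with bottom-row=2; cleared 0 line(s) (total 0); column heights now [0 0 0 4 4 2], max=4
Drop 3: Z rot0 at col 2 lands with bottom-row=4; cleared 0 line(s) (total 0); column heights now [0 0 6 6 5 2], max=6
Drop 4: O rot1 at col 0 lands with bottom-row=0; cleared 0 line(s) (total 0); column heights now [2 2 6 6 5 2], max=6
Drop 5: L rot0 at col 1 lands with bottom-row=6; cleared 0 line(s) (total 0); column heights now [2 7 7 8 5 2], max=8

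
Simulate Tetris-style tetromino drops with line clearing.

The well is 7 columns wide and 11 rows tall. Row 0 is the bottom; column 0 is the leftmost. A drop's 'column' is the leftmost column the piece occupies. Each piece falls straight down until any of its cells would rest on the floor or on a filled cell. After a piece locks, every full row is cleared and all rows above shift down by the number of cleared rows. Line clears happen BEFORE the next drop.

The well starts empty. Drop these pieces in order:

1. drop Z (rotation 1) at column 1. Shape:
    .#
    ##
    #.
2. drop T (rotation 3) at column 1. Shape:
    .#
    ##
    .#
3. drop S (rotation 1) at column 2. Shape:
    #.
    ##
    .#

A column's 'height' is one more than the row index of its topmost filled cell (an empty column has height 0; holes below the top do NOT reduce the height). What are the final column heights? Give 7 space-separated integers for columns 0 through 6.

Drop 1: Z rot1 at col 1 lands with bottom-row=0; cleared 0 line(s) (total 0); column heights now [0 2 3 0 0 0 0], max=3
Drop 2: T rot3 at col 1 lands with bottom-row=3; cleared 0 line(s) (total 0); column heights now [0 5 6 0 0 0 0], max=6
Drop 3: S rot1 at col 2 lands with bottom-row=5; cleared 0 line(s) (total 0); column heights now [0 5 8 7 0 0 0], max=8

Answer: 0 5 8 7 0 0 0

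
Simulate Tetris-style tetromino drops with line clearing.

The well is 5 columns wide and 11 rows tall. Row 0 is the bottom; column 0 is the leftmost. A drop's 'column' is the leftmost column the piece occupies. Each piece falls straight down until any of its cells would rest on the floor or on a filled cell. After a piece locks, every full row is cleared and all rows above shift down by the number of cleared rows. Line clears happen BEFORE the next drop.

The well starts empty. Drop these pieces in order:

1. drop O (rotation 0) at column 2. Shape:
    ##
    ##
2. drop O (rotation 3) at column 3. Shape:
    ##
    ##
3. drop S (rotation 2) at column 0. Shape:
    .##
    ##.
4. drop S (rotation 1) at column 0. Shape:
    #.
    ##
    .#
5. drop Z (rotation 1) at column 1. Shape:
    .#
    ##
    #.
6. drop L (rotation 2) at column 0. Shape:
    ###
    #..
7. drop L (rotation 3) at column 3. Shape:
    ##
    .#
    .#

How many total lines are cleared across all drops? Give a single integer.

Drop 1: O rot0 at col 2 lands with bottom-row=0; cleared 0 line(s) (total 0); column heights now [0 0 2 2 0], max=2
Drop 2: O rot3 at col 3 lands with bottom-row=2; cleared 0 line(s) (total 0); column heights now [0 0 2 4 4], max=4
Drop 3: S rot2 at col 0 lands with bottom-row=1; cleared 0 line(s) (total 0); column heights now [2 3 3 4 4], max=4
Drop 4: S rot1 at col 0 lands with bottom-row=3; cleared 0 line(s) (total 0); column heights now [6 5 3 4 4], max=6
Drop 5: Z rot1 at col 1 lands with bottom-row=5; cleared 0 line(s) (total 0); column heights now [6 7 8 4 4], max=8
Drop 6: L rot2 at col 0 lands with bottom-row=7; cleared 0 line(s) (total 0); column heights now [9 9 9 4 4], max=9
Drop 7: L rot3 at col 3 lands with bottom-row=4; cleared 0 line(s) (total 0); column heights now [9 9 9 7 7], max=9

Answer: 0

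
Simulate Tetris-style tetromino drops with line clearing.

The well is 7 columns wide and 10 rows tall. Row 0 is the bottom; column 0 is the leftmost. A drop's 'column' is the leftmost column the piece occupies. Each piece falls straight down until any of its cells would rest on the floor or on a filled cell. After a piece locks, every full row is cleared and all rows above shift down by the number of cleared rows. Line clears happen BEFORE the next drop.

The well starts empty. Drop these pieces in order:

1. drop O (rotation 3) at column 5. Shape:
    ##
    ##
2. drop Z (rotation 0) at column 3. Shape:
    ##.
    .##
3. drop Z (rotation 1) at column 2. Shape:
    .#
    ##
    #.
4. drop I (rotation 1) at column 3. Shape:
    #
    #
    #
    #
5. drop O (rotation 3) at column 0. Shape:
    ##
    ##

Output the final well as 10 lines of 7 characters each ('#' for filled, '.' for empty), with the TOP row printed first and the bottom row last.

Drop 1: O rot3 at col 5 lands with bottom-row=0; cleared 0 line(s) (total 0); column heights now [0 0 0 0 0 2 2], max=2
Drop 2: Z rot0 at col 3 lands with bottom-row=2; cleared 0 line(s) (total 0); column heights now [0 0 0 4 4 3 2], max=4
Drop 3: Z rot1 at col 2 lands with bottom-row=3; cleared 0 line(s) (total 0); column heights now [0 0 5 6 4 3 2], max=6
Drop 4: I rot1 at col 3 lands with bottom-row=6; cleared 0 line(s) (total 0); column heights now [0 0 5 10 4 3 2], max=10
Drop 5: O rot3 at col 0 lands with bottom-row=0; cleared 0 line(s) (total 0); column heights now [2 2 5 10 4 3 2], max=10

Answer: ...#...
...#...
...#...
...#...
...#...
..##...
..###..
....##.
##...##
##...##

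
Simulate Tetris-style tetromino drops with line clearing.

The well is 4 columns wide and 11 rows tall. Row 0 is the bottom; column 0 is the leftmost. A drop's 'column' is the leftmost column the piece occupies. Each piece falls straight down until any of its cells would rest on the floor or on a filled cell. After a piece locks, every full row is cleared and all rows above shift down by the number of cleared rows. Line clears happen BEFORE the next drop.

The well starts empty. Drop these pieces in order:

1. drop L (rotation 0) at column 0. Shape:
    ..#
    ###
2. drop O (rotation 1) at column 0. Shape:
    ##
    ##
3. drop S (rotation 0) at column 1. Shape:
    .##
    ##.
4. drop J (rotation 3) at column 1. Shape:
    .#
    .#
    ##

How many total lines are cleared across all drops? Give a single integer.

Drop 1: L rot0 at col 0 lands with bottom-row=0; cleared 0 line(s) (total 0); column heights now [1 1 2 0], max=2
Drop 2: O rot1 at col 0 lands with bottom-row=1; cleared 0 line(s) (total 0); column heights now [3 3 2 0], max=3
Drop 3: S rot0 at col 1 lands with bottom-row=3; cleared 0 line(s) (total 0); column heights now [3 4 5 5], max=5
Drop 4: J rot3 at col 1 lands with bottom-row=5; cleared 0 line(s) (total 0); column heights now [3 6 8 5], max=8

Answer: 0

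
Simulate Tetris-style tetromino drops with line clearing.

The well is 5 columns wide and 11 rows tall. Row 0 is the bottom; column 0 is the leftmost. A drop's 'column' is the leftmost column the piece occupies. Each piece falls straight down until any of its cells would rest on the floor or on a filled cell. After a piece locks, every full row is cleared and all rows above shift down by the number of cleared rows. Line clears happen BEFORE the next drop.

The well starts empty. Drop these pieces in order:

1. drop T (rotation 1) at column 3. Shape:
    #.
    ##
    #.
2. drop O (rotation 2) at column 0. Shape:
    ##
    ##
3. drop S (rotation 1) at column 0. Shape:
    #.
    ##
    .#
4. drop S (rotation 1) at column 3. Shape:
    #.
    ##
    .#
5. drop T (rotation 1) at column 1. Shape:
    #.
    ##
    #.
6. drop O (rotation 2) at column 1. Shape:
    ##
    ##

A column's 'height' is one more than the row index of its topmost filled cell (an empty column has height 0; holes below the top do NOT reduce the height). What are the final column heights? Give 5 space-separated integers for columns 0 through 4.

Answer: 5 9 9 5 4

Derivation:
Drop 1: T rot1 at col 3 lands with bottom-row=0; cleared 0 line(s) (total 0); column heights now [0 0 0 3 2], max=3
Drop 2: O rot2 at col 0 lands with bottom-row=0; cleared 0 line(s) (total 0); column heights now [2 2 0 3 2], max=3
Drop 3: S rot1 at col 0 lands with bottom-row=2; cleared 0 line(s) (total 0); column heights now [5 4 0 3 2], max=5
Drop 4: S rot1 at col 3 lands with bottom-row=2; cleared 0 line(s) (total 0); column heights now [5 4 0 5 4], max=5
Drop 5: T rot1 at col 1 lands with bottom-row=4; cleared 0 line(s) (total 0); column heights now [5 7 6 5 4], max=7
Drop 6: O rot2 at col 1 lands with bottom-row=7; cleared 0 line(s) (total 0); column heights now [5 9 9 5 4], max=9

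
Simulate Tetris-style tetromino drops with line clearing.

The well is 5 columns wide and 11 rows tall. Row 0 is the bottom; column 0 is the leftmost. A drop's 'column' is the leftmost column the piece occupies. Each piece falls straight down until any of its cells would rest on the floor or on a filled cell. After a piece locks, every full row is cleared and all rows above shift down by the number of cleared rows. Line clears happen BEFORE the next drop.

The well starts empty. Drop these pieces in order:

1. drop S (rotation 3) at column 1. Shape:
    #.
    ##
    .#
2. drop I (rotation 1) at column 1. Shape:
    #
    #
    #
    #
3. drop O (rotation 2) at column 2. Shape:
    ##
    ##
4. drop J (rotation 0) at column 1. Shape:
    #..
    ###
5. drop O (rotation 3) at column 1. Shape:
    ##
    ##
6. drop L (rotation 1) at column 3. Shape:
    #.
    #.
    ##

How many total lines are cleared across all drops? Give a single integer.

Answer: 0

Derivation:
Drop 1: S rot3 at col 1 lands with bottom-row=0; cleared 0 line(s) (total 0); column heights now [0 3 2 0 0], max=3
Drop 2: I rot1 at col 1 lands with bottom-row=3; cleared 0 line(s) (total 0); column heights now [0 7 2 0 0], max=7
Drop 3: O rot2 at col 2 lands with bottom-row=2; cleared 0 line(s) (total 0); column heights now [0 7 4 4 0], max=7
Drop 4: J rot0 at col 1 lands with bottom-row=7; cleared 0 line(s) (total 0); column heights now [0 9 8 8 0], max=9
Drop 5: O rot3 at col 1 lands with bottom-row=9; cleared 0 line(s) (total 0); column heights now [0 11 11 8 0], max=11
Drop 6: L rot1 at col 3 lands with bottom-row=8; cleared 0 line(s) (total 0); column heights now [0 11 11 11 9], max=11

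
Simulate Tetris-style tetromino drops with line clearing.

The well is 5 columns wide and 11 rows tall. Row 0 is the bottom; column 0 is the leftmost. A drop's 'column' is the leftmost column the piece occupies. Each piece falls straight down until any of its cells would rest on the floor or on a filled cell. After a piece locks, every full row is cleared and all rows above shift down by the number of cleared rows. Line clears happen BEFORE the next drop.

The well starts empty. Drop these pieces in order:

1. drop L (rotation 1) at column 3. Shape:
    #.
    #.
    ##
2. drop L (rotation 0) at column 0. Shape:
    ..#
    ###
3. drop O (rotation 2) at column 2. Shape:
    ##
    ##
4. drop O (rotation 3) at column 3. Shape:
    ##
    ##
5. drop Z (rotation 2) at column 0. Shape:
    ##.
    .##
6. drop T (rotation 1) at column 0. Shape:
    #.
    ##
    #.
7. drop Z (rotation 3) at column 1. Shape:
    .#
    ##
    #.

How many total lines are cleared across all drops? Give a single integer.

Answer: 1

Derivation:
Drop 1: L rot1 at col 3 lands with bottom-row=0; cleared 0 line(s) (total 0); column heights now [0 0 0 3 1], max=3
Drop 2: L rot0 at col 0 lands with bottom-row=0; cleared 1 line(s) (total 1); column heights now [0 0 1 2 0], max=2
Drop 3: O rot2 at col 2 lands with bottom-row=2; cleared 0 line(s) (total 1); column heights now [0 0 4 4 0], max=4
Drop 4: O rot3 at col 3 lands with bottom-row=4; cleared 0 line(s) (total 1); column heights now [0 0 4 6 6], max=6
Drop 5: Z rot2 at col 0 lands with bottom-row=4; cleared 0 line(s) (total 1); column heights now [6 6 5 6 6], max=6
Drop 6: T rot1 at col 0 lands with bottom-row=6; cleared 0 line(s) (total 1); column heights now [9 8 5 6 6], max=9
Drop 7: Z rot3 at col 1 lands with bottom-row=8; cleared 0 line(s) (total 1); column heights now [9 10 11 6 6], max=11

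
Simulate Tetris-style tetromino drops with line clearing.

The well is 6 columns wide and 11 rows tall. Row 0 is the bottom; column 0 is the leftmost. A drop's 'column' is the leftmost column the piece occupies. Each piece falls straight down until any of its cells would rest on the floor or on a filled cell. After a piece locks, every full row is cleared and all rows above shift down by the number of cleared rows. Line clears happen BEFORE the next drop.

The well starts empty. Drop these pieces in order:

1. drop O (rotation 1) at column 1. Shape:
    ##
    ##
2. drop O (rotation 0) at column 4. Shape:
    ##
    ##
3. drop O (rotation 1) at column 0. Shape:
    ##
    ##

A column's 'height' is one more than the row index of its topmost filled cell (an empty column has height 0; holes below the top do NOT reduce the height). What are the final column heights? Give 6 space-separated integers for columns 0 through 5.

Answer: 4 4 2 0 2 2

Derivation:
Drop 1: O rot1 at col 1 lands with bottom-row=0; cleared 0 line(s) (total 0); column heights now [0 2 2 0 0 0], max=2
Drop 2: O rot0 at col 4 lands with bottom-row=0; cleared 0 line(s) (total 0); column heights now [0 2 2 0 2 2], max=2
Drop 3: O rot1 at col 0 lands with bottom-row=2; cleared 0 line(s) (total 0); column heights now [4 4 2 0 2 2], max=4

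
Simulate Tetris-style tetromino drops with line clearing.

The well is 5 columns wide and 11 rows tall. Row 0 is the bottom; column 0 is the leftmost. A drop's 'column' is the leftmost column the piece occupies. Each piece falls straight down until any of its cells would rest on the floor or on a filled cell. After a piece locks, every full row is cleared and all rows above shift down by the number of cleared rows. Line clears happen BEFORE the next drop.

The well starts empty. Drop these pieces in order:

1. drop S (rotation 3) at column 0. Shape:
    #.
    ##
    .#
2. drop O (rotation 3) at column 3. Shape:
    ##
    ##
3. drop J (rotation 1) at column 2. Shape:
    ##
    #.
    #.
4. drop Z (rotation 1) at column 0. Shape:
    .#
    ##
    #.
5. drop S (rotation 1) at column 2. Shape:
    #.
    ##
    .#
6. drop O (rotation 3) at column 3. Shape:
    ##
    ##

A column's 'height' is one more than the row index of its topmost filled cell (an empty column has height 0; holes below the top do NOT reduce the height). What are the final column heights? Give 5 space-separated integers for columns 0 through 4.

Answer: 4 5 5 6 6

Derivation:
Drop 1: S rot3 at col 0 lands with bottom-row=0; cleared 0 line(s) (total 0); column heights now [3 2 0 0 0], max=3
Drop 2: O rot3 at col 3 lands with bottom-row=0; cleared 0 line(s) (total 0); column heights now [3 2 0 2 2], max=3
Drop 3: J rot1 at col 2 lands with bottom-row=0; cleared 1 line(s) (total 1); column heights now [2 1 2 2 1], max=2
Drop 4: Z rot1 at col 0 lands with bottom-row=2; cleared 0 line(s) (total 1); column heights now [4 5 2 2 1], max=5
Drop 5: S rot1 at col 2 lands with bottom-row=2; cleared 0 line(s) (total 1); column heights now [4 5 5 4 1], max=5
Drop 6: O rot3 at col 3 lands with bottom-row=4; cleared 0 line(s) (total 1); column heights now [4 5 5 6 6], max=6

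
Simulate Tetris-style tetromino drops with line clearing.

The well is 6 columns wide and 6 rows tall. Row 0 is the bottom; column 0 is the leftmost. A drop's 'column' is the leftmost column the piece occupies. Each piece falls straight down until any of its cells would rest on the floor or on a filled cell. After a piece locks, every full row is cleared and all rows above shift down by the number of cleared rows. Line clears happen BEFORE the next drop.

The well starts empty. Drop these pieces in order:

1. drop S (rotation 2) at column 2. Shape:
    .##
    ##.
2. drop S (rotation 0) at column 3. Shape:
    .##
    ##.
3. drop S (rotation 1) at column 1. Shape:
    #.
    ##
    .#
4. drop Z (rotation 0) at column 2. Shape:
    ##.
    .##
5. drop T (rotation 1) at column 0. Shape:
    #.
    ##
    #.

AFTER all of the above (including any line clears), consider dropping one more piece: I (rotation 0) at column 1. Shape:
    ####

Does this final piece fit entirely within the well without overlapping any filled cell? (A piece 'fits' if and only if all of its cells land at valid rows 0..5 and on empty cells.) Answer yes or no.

Answer: no

Derivation:
Drop 1: S rot2 at col 2 lands with bottom-row=0; cleared 0 line(s) (total 0); column heights now [0 0 1 2 2 0], max=2
Drop 2: S rot0 at col 3 lands with bottom-row=2; cleared 0 line(s) (total 0); column heights now [0 0 1 3 4 4], max=4
Drop 3: S rot1 at col 1 lands with bottom-row=1; cleared 0 line(s) (total 0); column heights now [0 4 3 3 4 4], max=4
Drop 4: Z rot0 at col 2 lands with bottom-row=4; cleared 0 line(s) (total 0); column heights now [0 4 6 6 5 4], max=6
Drop 5: T rot1 at col 0 lands with bottom-row=3; cleared 0 line(s) (total 0); column heights now [6 5 6 6 5 4], max=6
Test piece I rot0 at col 1 (width 4): heights before test = [6 5 6 6 5 4]; fits = False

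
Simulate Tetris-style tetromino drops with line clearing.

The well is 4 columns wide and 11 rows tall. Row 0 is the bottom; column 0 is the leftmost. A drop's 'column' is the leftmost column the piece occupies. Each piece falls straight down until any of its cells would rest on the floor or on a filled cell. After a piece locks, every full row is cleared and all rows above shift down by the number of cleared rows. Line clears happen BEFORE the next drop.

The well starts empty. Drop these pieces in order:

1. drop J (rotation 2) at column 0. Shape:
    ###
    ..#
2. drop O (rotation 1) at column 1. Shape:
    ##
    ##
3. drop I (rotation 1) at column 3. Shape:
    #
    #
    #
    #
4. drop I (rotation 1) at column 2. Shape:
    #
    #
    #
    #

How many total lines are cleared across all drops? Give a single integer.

Drop 1: J rot2 at col 0 lands with bottom-row=0; cleared 0 line(s) (total 0); column heights now [2 2 2 0], max=2
Drop 2: O rot1 at col 1 lands with bottom-row=2; cleared 0 line(s) (total 0); column heights now [2 4 4 0], max=4
Drop 3: I rot1 at col 3 lands with bottom-row=0; cleared 1 line(s) (total 1); column heights now [0 3 3 3], max=3
Drop 4: I rot1 at col 2 lands with bottom-row=3; cleared 0 line(s) (total 1); column heights now [0 3 7 3], max=7

Answer: 1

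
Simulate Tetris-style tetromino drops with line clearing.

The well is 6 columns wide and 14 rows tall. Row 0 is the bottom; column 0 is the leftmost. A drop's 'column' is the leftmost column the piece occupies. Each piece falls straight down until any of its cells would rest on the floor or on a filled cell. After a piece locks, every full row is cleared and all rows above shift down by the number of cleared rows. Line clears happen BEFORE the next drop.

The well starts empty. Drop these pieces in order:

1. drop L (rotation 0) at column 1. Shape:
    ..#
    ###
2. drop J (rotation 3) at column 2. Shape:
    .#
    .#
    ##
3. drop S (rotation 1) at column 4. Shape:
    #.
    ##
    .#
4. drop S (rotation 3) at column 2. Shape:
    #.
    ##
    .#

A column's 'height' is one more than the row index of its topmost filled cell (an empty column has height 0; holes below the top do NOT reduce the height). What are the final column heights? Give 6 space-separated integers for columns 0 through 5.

Answer: 0 1 8 7 3 2

Derivation:
Drop 1: L rot0 at col 1 lands with bottom-row=0; cleared 0 line(s) (total 0); column heights now [0 1 1 2 0 0], max=2
Drop 2: J rot3 at col 2 lands with bottom-row=2; cleared 0 line(s) (total 0); column heights now [0 1 3 5 0 0], max=5
Drop 3: S rot1 at col 4 lands with bottom-row=0; cleared 0 line(s) (total 0); column heights now [0 1 3 5 3 2], max=5
Drop 4: S rot3 at col 2 lands with bottom-row=5; cleared 0 line(s) (total 0); column heights now [0 1 8 7 3 2], max=8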